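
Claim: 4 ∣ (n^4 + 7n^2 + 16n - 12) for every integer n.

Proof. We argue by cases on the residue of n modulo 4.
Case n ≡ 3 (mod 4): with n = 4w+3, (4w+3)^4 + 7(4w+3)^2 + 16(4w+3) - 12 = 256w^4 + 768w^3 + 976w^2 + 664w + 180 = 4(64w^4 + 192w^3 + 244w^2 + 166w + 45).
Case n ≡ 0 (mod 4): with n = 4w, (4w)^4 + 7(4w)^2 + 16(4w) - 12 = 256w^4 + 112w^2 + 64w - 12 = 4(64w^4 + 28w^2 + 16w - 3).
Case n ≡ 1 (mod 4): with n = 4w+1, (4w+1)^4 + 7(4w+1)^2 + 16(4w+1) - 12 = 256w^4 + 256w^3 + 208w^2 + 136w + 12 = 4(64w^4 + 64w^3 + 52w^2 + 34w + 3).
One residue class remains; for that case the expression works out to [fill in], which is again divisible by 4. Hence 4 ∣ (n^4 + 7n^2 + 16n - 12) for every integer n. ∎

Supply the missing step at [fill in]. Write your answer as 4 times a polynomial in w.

Only n ≡ 2 (mod 4) is unaccounted for. Put n = 4w+2:
(4w+2)^4 + 7(4w+2)^2 + 16(4w+2) - 12 expands to 256w^4 + 512w^3 + 496w^2 + 304w + 64,
and factoring out 4 leaves 4(64w^4 + 128w^3 + 124w^2 + 76w + 16).

4(64w^4 + 128w^3 + 124w^2 + 76w + 16)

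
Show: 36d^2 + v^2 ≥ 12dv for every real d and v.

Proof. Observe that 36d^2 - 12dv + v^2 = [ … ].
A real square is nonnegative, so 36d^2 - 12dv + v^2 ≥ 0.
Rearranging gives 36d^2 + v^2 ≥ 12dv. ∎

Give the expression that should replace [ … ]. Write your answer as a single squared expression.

(6d - v)^2

The leading and trailing coefficients are 6^2 and 1^2, and 12 = 2·6·1, so the trinomial is (6d - v)^2.
Hence 36d^2 - 12dv + v^2 ≥ 0.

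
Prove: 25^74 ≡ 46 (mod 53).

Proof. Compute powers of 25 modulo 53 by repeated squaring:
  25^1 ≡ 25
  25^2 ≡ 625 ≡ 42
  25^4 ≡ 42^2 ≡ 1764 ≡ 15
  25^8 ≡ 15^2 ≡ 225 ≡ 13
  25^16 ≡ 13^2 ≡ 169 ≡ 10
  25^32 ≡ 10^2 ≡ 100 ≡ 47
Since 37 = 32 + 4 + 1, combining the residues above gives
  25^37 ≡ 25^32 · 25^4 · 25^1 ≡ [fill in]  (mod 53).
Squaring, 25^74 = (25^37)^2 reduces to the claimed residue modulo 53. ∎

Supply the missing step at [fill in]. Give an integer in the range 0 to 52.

29

25^32 · 25^4 · 25^1 ≡ 47 · 15 · 25 = 17625.
17625 mod 53 = 29, so 25^37 ≡ 29 (mod 53).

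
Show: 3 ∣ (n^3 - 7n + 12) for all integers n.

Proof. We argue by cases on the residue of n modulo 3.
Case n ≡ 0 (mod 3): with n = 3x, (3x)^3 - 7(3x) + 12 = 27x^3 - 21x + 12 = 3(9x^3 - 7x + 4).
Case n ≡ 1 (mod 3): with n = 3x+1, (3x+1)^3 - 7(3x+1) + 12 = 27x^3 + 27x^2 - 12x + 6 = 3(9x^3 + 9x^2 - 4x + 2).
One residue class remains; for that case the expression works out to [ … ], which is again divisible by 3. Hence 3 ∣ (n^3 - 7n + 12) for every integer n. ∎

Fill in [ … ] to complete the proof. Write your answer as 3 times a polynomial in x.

Only n ≡ 2 (mod 3) is unaccounted for. Put n = 3x+2:
(3x+2)^3 - 7(3x+2) + 12 expands to 27x^3 + 54x^2 + 15x + 6,
and factoring out 3 leaves 3(9x^3 + 18x^2 + 5x + 2).

3(9x^3 + 18x^2 + 5x + 2)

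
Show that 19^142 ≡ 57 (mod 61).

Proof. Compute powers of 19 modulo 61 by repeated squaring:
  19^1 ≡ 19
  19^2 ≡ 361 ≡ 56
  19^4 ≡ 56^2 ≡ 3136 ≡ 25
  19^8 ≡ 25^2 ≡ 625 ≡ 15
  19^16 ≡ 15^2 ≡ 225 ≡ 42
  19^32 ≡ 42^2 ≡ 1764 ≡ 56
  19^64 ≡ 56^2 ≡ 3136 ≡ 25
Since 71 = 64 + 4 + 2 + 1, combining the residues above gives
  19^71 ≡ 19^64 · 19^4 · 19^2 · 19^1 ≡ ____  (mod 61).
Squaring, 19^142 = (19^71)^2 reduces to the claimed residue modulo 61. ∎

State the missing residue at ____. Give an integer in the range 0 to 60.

Multiply the listed residues: 25 · 25 · 56 · 19 = 625 → 35000 → 665000.
Reducing modulo 61: 665000 = 10901·61 + 39, so 19^71 ≡ 39.

39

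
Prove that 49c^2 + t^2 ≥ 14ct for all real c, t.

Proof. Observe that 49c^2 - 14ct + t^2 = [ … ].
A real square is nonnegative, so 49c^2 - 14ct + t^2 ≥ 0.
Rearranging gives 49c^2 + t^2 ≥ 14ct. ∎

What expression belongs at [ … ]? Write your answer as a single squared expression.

49c^2 - 14ct + t^2 is a perfect-square trinomial: the outer terms are (7c)^2 and (t)^2, and the cross term is -2·7c·t.
So 49c^2 - 14ct + t^2 = (7c - t)^2 ≥ 0.

(7c - t)^2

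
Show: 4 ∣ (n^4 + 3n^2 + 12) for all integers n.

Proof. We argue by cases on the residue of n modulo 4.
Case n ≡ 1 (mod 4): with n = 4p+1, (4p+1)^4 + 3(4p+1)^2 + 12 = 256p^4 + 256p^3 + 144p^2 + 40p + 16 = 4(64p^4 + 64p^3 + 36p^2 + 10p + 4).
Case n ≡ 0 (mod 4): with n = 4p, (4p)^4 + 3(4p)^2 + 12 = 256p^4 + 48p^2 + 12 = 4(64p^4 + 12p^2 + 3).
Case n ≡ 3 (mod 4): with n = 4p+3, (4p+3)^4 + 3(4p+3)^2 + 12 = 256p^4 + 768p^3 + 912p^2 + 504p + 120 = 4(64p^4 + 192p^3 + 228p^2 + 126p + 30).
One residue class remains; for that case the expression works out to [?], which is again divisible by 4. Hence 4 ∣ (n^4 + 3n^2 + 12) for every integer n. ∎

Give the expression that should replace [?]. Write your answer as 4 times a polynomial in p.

4(64p^4 + 128p^3 + 108p^2 + 44p + 10)

Only n ≡ 2 (mod 4) is unaccounted for. Put n = 4p+2:
(4p+2)^4 + 3(4p+2)^2 + 12 expands to 256p^4 + 512p^3 + 432p^2 + 176p + 40,
and factoring out 4 leaves 4(64p^4 + 128p^3 + 108p^2 + 44p + 10).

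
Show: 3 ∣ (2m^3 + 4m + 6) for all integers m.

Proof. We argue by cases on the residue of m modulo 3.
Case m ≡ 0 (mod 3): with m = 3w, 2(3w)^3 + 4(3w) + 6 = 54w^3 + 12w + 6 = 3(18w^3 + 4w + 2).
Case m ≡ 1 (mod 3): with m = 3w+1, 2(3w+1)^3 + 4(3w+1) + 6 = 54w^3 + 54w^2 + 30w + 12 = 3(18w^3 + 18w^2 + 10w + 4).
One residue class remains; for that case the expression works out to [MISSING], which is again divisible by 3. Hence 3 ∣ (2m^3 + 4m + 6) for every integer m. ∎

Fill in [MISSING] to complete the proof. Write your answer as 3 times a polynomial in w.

Only m ≡ 2 (mod 3) is unaccounted for. Put m = 3w+2:
2(3w+2)^3 + 4(3w+2) + 6 expands to 54w^3 + 108w^2 + 84w + 30,
and factoring out 3 leaves 3(18w^3 + 36w^2 + 28w + 10).

3(18w^3 + 36w^2 + 28w + 10)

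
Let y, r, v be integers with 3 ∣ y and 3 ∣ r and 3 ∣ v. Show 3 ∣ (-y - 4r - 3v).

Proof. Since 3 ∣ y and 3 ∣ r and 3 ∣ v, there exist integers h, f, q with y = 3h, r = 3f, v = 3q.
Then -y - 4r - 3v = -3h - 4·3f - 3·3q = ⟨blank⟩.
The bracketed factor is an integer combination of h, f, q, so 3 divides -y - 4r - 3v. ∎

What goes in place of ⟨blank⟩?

Each term has a factor of 3: -3h - 4·3f - 3·3q = 3·(-4f - h - 3q).
Since -4f - h - 3q is an integer, 3 ∣ (-y - 4r - 3v).

3(-4f - h - 3q)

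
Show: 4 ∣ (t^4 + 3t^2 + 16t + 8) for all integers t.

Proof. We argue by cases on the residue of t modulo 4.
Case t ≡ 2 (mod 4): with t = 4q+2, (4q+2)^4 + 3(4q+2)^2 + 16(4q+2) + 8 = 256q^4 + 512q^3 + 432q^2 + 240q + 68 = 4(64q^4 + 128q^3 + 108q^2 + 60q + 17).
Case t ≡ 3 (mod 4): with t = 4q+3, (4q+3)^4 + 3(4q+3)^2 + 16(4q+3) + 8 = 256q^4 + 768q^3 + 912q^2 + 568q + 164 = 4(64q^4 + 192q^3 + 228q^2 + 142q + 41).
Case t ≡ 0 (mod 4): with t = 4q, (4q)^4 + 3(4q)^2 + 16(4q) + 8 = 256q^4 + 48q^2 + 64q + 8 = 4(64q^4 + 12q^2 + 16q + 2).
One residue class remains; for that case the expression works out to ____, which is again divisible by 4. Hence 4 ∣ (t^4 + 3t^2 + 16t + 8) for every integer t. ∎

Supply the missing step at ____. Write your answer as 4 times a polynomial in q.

Only t ≡ 1 (mod 4) is unaccounted for. Put t = 4q+1:
(4q+1)^4 + 3(4q+1)^2 + 16(4q+1) + 8 expands to 256q^4 + 256q^3 + 144q^2 + 104q + 28,
and factoring out 4 leaves 4(64q^4 + 64q^3 + 36q^2 + 26q + 7).

4(64q^4 + 64q^3 + 36q^2 + 26q + 7)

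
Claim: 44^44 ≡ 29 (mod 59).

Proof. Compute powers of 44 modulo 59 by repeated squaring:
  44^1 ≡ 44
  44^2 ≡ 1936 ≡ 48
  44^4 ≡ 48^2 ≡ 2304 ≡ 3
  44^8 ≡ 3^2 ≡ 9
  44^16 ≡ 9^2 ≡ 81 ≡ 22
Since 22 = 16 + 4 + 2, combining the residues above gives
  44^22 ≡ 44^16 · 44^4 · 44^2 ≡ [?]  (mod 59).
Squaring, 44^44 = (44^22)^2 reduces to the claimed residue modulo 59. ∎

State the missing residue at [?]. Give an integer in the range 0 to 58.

44^16 · 44^4 · 44^2 ≡ 22 · 3 · 48 = 3168.
3168 mod 59 = 41, so 44^22 ≡ 41 (mod 59).

41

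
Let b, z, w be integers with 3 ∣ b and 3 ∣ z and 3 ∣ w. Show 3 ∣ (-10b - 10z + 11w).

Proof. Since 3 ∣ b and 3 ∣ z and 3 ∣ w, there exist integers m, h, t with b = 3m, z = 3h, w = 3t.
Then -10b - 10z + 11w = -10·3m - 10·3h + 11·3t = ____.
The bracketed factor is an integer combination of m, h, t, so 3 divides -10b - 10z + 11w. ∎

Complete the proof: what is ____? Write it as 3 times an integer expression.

Pull the common 3 out of every term: -10·3m - 10·3h + 11·3t = 3(-10h - 10m + 11t).
-10h - 10m + 11t is an integer, which exhibits the divisibility.

3(-10h - 10m + 11t)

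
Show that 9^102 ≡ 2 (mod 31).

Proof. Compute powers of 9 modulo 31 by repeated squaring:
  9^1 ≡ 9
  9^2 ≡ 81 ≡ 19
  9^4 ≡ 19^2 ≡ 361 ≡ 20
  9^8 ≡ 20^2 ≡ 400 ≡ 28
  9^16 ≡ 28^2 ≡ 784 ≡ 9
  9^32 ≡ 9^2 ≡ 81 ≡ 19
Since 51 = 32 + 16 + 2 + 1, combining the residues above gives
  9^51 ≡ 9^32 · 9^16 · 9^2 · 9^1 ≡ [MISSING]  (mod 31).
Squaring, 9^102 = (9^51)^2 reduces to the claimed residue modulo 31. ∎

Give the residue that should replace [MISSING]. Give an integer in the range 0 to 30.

8

9^32 · 9^16 · 9^2 · 9^1 ≡ 19 · 9 · 19 · 9 = 29241.
29241 mod 31 = 8, so 9^51 ≡ 8 (mod 31).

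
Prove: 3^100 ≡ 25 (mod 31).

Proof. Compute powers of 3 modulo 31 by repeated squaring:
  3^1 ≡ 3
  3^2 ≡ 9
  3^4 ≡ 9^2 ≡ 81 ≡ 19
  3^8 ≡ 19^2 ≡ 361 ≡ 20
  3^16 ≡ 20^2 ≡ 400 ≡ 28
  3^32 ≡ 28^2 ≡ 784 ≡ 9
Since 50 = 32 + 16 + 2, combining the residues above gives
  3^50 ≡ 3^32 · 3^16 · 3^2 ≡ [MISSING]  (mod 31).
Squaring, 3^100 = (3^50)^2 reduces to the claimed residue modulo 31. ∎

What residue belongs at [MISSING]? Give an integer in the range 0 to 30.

Multiply the listed residues: 9 · 28 · 9 = 252 → 2268.
Reducing modulo 31: 2268 = 73·31 + 5, so 3^50 ≡ 5.

5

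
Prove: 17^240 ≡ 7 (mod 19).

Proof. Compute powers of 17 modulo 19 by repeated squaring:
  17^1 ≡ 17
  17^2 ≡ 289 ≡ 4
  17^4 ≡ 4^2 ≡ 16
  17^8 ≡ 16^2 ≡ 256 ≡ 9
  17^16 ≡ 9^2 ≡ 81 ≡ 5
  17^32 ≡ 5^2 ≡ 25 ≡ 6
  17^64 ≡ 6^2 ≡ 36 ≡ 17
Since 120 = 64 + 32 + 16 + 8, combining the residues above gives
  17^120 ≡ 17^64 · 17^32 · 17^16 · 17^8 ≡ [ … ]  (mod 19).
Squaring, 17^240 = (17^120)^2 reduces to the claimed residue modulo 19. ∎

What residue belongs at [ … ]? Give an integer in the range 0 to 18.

11

17^64 · 17^32 · 17^16 · 17^8 ≡ 17 · 6 · 5 · 9 = 4590.
4590 mod 19 = 11, so 17^120 ≡ 11 (mod 19).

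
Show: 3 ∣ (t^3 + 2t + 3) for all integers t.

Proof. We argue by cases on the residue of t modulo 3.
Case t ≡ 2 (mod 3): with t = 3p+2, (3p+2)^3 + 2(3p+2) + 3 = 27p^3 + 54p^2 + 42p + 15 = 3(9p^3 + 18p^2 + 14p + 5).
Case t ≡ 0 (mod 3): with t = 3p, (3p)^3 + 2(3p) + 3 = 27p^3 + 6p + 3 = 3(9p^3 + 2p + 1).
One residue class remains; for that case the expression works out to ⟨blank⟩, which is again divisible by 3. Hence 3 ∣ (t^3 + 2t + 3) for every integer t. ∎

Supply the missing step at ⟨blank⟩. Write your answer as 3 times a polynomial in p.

3(9p^3 + 9p^2 + 5p + 2)

The residues treated are {2, 0}, so the missing case is t ≡ 1 (mod 3); write t = 3p+1.
Then (3p+1)^3 + 2(3p+1) + 3 = 27p^3 + 27p^2 + 15p + 6 = 3(9p^3 + 9p^2 + 5p + 2).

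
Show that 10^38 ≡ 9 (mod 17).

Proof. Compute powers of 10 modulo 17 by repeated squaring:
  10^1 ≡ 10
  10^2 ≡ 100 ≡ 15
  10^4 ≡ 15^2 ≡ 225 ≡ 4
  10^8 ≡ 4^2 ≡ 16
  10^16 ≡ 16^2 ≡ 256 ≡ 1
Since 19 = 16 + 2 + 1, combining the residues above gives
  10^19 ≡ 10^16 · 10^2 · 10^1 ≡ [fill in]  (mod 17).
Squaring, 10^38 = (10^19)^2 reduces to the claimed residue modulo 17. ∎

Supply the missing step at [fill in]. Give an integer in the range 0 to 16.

14

10^16 · 10^2 · 10^1 ≡ 1 · 15 · 10 = 150.
150 mod 17 = 14, so 10^19 ≡ 14 (mod 17).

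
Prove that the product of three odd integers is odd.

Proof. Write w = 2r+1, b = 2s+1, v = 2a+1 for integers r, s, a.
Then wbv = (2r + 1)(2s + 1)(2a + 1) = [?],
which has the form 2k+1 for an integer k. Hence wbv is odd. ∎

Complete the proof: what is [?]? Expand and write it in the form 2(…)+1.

Expanding: (2r + 1)(2s + 1)(2a + 1) = 8ars + 4ar + 4as + 2a + 4rs + 2r + 2s + 1.
Every term except the constant is even, so this is 2(4ars + 2ar + 2as + a + 2rs + r + s) + 1,
and 4ars + 2ar + 2as + a + 2rs + r + s ∈ ℤ gives the required form.

2(4ars + 2ar + 2as + a + 2rs + r + s) + 1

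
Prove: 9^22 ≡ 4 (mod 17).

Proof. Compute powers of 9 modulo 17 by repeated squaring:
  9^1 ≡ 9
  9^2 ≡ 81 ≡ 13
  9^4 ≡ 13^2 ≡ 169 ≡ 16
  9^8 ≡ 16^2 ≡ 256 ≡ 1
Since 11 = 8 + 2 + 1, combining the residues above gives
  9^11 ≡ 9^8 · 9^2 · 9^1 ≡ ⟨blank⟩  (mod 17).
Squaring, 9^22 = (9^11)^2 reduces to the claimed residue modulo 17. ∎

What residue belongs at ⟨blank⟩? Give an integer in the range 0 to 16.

9^8 · 9^2 · 9^1 ≡ 1 · 13 · 9 = 117.
117 mod 17 = 15, so 9^11 ≡ 15 (mod 17).

15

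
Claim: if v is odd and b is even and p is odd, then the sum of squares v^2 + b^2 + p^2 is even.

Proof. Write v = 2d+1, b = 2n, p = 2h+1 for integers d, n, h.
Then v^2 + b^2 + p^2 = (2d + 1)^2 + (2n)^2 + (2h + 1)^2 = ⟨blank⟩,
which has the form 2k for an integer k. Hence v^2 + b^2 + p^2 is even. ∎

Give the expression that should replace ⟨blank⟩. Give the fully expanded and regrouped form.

(2d + 1)^2 + (2n)^2 + (2h + 1)^2 = 4d^2 + 4d + 4h^2 + 4h + 4n^2 + 2
= 2(2d^2 + 2d + 2h^2 + 2h + 2n^2 + 1).
Since 2d^2 + 2d + 2h^2 + 2h + 2n^2 + 1 is an integer, the sum of squares is of the form 2k for an integer k.

2(2d^2 + 2d + 2h^2 + 2h + 2n^2 + 1)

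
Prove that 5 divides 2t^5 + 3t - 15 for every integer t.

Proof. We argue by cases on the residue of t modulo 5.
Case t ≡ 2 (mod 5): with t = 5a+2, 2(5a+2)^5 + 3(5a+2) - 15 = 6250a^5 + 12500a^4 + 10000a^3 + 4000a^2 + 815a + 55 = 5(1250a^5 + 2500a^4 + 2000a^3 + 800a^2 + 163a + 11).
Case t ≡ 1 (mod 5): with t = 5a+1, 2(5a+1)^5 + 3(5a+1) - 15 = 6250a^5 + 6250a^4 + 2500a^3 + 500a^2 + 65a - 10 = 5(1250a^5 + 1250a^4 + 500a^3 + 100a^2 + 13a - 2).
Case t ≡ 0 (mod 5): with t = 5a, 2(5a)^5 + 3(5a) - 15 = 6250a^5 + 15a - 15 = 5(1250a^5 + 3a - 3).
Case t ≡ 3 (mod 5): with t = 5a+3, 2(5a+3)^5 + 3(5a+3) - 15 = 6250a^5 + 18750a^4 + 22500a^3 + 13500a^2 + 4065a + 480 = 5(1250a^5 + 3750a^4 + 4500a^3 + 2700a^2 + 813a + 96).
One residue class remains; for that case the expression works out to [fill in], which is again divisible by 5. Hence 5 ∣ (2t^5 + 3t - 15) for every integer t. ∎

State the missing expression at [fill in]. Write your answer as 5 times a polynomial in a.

The residues treated are {2, 1, 0, 3}, so the missing case is t ≡ 4 (mod 5); write t = 5a+4.
Then 2(5a+4)^5 + 3(5a+4) - 15 = 6250a^5 + 25000a^4 + 40000a^3 + 32000a^2 + 12815a + 2045 = 5(1250a^5 + 5000a^4 + 8000a^3 + 6400a^2 + 2563a + 409).

5(1250a^5 + 5000a^4 + 8000a^3 + 6400a^2 + 2563a + 409)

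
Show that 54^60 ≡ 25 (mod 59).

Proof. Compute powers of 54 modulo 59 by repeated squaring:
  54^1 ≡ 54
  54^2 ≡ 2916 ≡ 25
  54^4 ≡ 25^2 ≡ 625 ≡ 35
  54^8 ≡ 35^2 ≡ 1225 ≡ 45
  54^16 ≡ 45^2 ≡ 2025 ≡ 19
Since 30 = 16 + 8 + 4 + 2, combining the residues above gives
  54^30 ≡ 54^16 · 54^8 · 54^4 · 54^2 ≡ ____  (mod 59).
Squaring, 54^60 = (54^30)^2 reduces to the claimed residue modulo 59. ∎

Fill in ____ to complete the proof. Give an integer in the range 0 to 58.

5

54^16 · 54^8 · 54^4 · 54^2 ≡ 19 · 45 · 35 · 25 = 748125.
748125 mod 59 = 5, so 54^30 ≡ 5 (mod 59).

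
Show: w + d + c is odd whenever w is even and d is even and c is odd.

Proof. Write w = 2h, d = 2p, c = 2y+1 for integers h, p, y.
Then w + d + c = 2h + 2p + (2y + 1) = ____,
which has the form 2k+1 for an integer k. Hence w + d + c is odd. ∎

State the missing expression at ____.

2(h + p + y) + 1

2h + 2p + (2y + 1) = 2h + 2p + 2y + 1
= 2(h + p + y) + 1.
Since h + p + y is an integer, the sum is of the form 2k+1 for an integer k.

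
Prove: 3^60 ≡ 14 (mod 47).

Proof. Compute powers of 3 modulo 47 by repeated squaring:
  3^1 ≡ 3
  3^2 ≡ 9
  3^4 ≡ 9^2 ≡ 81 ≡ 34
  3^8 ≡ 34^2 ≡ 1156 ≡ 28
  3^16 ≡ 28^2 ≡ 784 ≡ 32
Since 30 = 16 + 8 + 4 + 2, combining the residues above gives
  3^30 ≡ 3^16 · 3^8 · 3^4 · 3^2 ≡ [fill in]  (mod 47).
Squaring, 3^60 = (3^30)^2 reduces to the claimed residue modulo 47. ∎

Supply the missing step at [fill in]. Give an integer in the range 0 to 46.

Multiply the listed residues: 32 · 28 · 34 · 9 = 896 → 30464 → 274176.
Reducing modulo 47: 274176 = 5833·47 + 25, so 3^30 ≡ 25.

25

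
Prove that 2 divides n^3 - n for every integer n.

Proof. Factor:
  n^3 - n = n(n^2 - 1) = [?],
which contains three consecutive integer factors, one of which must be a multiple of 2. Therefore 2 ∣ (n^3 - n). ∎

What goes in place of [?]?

(n - 1)n(n + 1)

n(n^2 - 1) = n(n - 1)(n + 1) = (n - 1)n(n + 1).
These three factors are consecutive integers, so their product is divisible by 2.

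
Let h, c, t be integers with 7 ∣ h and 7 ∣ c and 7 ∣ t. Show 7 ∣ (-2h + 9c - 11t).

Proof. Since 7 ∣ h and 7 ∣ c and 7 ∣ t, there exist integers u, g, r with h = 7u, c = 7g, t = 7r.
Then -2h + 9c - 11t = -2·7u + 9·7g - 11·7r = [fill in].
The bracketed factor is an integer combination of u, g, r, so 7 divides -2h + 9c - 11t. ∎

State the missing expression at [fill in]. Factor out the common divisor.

Pull the common 7 out of every term: -2·7u + 9·7g - 11·7r = 7(9g - 11r - 2u).
9g - 11r - 2u is an integer, which exhibits the divisibility.

7(9g - 11r - 2u)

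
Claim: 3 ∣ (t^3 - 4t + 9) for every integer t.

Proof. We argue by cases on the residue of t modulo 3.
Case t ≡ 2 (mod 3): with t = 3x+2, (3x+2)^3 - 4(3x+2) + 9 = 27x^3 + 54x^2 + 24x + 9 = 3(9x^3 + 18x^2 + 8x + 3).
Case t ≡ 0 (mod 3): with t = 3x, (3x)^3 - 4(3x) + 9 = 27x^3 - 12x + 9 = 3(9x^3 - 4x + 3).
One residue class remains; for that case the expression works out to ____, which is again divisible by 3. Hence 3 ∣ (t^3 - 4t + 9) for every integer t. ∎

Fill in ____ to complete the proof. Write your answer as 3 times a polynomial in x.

Only t ≡ 1 (mod 3) is unaccounted for. Put t = 3x+1:
(3x+1)^3 - 4(3x+1) + 9 expands to 27x^3 + 27x^2 - 3x + 6,
and factoring out 3 leaves 3(9x^3 + 9x^2 - x + 2).

3(9x^3 + 9x^2 - x + 2)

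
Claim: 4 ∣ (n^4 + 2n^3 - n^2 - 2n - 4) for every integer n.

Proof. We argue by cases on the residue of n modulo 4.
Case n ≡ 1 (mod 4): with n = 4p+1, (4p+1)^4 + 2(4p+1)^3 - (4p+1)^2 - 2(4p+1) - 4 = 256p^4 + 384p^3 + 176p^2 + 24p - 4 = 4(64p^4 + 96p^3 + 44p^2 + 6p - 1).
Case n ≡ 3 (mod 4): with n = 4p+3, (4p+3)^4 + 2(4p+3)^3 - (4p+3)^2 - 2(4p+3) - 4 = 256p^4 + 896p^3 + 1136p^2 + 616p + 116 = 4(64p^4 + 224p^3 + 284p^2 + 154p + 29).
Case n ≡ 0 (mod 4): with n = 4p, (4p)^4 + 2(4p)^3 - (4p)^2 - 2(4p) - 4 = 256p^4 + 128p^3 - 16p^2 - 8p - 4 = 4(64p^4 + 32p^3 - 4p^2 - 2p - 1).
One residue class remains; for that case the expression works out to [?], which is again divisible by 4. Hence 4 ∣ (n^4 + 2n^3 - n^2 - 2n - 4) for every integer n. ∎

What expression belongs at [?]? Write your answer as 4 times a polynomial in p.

The residues treated are {1, 3, 0}, so the missing case is n ≡ 2 (mod 4); write n = 4p+2.
Then (4p+2)^4 + 2(4p+2)^3 - (4p+2)^2 - 2(4p+2) - 4 = 256p^4 + 640p^3 + 560p^2 + 200p + 20 = 4(64p^4 + 160p^3 + 140p^2 + 50p + 5).

4(64p^4 + 160p^3 + 140p^2 + 50p + 5)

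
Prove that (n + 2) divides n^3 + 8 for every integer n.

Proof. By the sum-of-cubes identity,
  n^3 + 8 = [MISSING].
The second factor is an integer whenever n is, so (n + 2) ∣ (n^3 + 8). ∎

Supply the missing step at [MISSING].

(n + 2)(n^2 - 2n + 4)

Polynomial division of n^3 + 8 by n + 2 leaves remainder 0 and quotient n^2 - 2n + 4.
Hence n^3 + 8 = (n + 2)(n^2 - 2n + 4).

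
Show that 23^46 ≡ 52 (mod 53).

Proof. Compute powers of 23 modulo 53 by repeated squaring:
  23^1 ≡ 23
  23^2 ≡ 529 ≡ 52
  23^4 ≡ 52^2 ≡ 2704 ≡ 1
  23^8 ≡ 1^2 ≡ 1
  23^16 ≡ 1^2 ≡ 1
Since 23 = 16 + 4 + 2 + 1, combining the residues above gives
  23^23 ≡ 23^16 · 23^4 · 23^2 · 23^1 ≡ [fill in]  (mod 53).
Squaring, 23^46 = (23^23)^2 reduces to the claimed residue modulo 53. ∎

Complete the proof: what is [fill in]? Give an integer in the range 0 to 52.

Multiply the listed residues: 1 · 1 · 52 · 23 = 1 → 52 → 1196.
Reducing modulo 53: 1196 = 22·53 + 30, so 23^23 ≡ 30.

30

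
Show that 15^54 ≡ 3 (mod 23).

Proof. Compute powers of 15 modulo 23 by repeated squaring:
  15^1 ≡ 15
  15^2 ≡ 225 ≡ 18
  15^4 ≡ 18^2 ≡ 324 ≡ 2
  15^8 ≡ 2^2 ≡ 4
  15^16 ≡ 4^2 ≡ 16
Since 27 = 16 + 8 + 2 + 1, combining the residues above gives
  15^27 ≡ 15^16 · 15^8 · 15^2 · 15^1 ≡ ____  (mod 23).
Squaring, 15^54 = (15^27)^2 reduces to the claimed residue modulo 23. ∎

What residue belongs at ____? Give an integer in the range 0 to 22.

15^16 · 15^8 · 15^2 · 15^1 ≡ 16 · 4 · 18 · 15 = 17280.
17280 mod 23 = 7, so 15^27 ≡ 7 (mod 23).

7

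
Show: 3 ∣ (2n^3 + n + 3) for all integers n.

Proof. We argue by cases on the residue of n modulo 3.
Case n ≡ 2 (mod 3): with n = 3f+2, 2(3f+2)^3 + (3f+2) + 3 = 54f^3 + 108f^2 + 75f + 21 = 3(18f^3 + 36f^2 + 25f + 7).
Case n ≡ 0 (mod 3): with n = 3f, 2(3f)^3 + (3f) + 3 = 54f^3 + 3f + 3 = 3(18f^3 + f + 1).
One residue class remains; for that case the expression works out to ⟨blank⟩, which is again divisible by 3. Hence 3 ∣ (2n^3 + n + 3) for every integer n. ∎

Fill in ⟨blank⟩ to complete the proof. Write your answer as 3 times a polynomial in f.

3(18f^3 + 18f^2 + 7f + 2)

The residues treated are {2, 0}, so the missing case is n ≡ 1 (mod 3); write n = 3f+1.
Then 2(3f+1)^3 + (3f+1) + 3 = 54f^3 + 54f^2 + 21f + 6 = 3(18f^3 + 18f^2 + 7f + 2).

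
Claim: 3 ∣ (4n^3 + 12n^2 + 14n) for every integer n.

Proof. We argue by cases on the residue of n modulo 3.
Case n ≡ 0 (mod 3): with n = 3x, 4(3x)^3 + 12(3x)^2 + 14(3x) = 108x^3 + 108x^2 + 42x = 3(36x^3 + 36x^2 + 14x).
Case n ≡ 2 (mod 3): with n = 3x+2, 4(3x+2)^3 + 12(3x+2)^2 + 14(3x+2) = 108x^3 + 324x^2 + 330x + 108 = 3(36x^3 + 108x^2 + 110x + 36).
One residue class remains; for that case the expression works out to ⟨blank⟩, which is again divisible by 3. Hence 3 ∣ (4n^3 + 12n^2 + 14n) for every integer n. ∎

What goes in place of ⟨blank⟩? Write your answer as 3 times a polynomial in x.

3(36x^3 + 72x^2 + 50x + 10)

Only n ≡ 1 (mod 3) is unaccounted for. Put n = 3x+1:
4(3x+1)^3 + 12(3x+1)^2 + 14(3x+1) expands to 108x^3 + 216x^2 + 150x + 30,
and factoring out 3 leaves 3(36x^3 + 72x^2 + 50x + 10).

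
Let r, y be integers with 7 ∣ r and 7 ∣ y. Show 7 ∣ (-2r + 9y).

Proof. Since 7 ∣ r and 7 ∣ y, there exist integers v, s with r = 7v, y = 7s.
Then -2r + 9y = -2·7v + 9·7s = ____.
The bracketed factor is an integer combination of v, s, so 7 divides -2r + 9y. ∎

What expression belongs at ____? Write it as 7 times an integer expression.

Each term has a factor of 7: -2·7v + 9·7s = 7·(9s - 2v).
Since 9s - 2v is an integer, 7 ∣ (-2r + 9y).

7(9s - 2v)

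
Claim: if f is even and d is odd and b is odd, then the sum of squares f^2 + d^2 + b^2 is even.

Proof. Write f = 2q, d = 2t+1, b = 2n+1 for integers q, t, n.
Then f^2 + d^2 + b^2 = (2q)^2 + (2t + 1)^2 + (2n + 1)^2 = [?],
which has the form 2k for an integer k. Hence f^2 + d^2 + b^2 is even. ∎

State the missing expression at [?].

2(2n^2 + 2n + 2q^2 + 2t^2 + 2t + 1)

(2q)^2 + (2t + 1)^2 + (2n + 1)^2 = 4n^2 + 4n + 4q^2 + 4t^2 + 4t + 2
= 2(2n^2 + 2n + 2q^2 + 2t^2 + 2t + 1).
Since 2n^2 + 2n + 2q^2 + 2t^2 + 2t + 1 is an integer, the sum of squares is of the form 2k for an integer k.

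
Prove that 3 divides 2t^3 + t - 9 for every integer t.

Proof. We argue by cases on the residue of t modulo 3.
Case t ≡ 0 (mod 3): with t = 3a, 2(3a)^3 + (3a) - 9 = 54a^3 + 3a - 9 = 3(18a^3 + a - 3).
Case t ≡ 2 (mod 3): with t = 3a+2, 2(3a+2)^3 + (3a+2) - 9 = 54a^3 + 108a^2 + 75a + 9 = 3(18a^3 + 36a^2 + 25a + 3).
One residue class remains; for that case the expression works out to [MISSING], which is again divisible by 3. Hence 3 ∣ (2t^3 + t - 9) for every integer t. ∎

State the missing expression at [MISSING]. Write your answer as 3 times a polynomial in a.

3(18a^3 + 18a^2 + 7a - 2)

Only t ≡ 1 (mod 3) is unaccounted for. Put t = 3a+1:
2(3a+1)^3 + (3a+1) - 9 expands to 54a^3 + 54a^2 + 21a - 6,
and factoring out 3 leaves 3(18a^3 + 18a^2 + 7a - 2).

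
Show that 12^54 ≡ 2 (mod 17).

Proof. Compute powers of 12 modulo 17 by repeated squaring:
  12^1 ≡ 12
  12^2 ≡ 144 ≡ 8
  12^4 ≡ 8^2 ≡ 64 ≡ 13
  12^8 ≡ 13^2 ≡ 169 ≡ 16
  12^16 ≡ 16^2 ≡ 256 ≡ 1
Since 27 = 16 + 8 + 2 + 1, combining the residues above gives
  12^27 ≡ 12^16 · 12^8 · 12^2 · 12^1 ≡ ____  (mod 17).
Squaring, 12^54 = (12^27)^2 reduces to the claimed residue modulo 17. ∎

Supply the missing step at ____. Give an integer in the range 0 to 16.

6

Multiply the listed residues: 1 · 16 · 8 · 12 = 16 → 128 → 1536.
Reducing modulo 17: 1536 = 90·17 + 6, so 12^27 ≡ 6.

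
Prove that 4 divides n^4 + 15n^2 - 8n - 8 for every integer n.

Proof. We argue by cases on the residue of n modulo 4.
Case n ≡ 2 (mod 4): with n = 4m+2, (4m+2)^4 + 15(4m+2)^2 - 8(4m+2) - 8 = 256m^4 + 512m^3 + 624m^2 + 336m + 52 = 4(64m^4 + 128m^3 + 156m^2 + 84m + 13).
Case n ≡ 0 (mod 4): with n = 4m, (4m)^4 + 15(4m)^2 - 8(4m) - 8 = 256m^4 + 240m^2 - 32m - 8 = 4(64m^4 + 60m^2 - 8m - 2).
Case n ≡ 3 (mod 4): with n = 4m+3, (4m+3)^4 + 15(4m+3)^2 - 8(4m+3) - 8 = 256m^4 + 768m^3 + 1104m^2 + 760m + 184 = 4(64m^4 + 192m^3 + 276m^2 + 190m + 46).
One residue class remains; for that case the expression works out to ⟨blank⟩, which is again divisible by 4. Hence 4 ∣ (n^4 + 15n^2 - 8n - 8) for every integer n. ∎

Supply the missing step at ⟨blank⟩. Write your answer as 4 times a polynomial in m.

The residues treated are {2, 0, 3}, so the missing case is n ≡ 1 (mod 4); write n = 4m+1.
Then (4m+1)^4 + 15(4m+1)^2 - 8(4m+1) - 8 = 256m^4 + 256m^3 + 336m^2 + 104m = 4(64m^4 + 64m^3 + 84m^2 + 26m).

4(64m^4 + 64m^3 + 84m^2 + 26m)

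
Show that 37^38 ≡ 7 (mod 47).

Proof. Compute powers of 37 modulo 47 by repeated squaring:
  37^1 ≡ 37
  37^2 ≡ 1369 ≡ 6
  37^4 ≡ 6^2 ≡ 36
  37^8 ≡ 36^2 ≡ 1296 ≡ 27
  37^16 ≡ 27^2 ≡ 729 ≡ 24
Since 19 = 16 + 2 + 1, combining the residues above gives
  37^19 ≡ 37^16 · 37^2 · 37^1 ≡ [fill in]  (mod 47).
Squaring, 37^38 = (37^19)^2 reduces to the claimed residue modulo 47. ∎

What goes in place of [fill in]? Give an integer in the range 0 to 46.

17

37^16 · 37^2 · 37^1 ≡ 24 · 6 · 37 = 5328.
5328 mod 47 = 17, so 37^19 ≡ 17 (mod 47).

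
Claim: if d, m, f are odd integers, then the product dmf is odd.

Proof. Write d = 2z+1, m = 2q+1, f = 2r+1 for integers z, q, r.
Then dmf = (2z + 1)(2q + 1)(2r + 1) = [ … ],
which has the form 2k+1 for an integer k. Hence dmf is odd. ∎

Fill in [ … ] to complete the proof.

(2z + 1)(2q + 1)(2r + 1) = 8qrz + 4qr + 4qz + 2q + 4rz + 2r + 2z + 1
= 2(4qrz + 2qr + 2qz + q + 2rz + r + z) + 1.
Since 4qrz + 2qr + 2qz + q + 2rz + r + z is an integer, the product is of the form 2k+1 for an integer k.

2(4qrz + 2qr + 2qz + q + 2rz + r + z) + 1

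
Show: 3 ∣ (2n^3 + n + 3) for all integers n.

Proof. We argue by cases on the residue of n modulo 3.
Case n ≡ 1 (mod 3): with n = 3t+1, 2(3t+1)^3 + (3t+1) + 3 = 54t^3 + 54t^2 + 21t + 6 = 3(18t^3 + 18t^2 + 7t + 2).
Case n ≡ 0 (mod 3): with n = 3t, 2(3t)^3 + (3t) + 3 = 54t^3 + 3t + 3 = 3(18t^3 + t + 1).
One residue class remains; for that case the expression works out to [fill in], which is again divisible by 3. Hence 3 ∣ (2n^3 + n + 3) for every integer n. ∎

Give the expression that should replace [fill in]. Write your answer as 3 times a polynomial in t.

The residues treated are {1, 0}, so the missing case is n ≡ 2 (mod 3); write n = 3t+2.
Then 2(3t+2)^3 + (3t+2) + 3 = 54t^3 + 108t^2 + 75t + 21 = 3(18t^3 + 36t^2 + 25t + 7).

3(18t^3 + 36t^2 + 25t + 7)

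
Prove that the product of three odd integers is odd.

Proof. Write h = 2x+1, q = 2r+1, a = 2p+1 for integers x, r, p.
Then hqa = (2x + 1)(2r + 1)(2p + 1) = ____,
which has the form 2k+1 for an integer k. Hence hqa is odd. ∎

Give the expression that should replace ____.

Expanding: (2x + 1)(2r + 1)(2p + 1) = 8prx + 4pr + 4px + 2p + 4rx + 2r + 2x + 1.
Every term except the constant is even, so this is 2(4prx + 2pr + 2px + p + 2rx + r + x) + 1,
and 4prx + 2pr + 2px + p + 2rx + r + x ∈ ℤ gives the required form.

2(4prx + 2pr + 2px + p + 2rx + r + x) + 1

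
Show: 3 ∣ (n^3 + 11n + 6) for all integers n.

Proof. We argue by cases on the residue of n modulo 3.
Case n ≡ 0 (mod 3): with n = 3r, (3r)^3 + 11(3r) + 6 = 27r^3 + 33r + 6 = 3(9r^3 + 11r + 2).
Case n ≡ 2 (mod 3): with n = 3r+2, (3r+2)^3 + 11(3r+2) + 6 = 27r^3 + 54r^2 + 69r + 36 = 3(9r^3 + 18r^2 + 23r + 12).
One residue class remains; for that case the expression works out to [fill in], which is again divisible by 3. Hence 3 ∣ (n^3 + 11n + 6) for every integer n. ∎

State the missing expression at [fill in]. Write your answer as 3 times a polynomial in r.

The residues treated are {0, 2}, so the missing case is n ≡ 1 (mod 3); write n = 3r+1.
Then (3r+1)^3 + 11(3r+1) + 6 = 27r^3 + 27r^2 + 42r + 18 = 3(9r^3 + 9r^2 + 14r + 6).

3(9r^3 + 9r^2 + 14r + 6)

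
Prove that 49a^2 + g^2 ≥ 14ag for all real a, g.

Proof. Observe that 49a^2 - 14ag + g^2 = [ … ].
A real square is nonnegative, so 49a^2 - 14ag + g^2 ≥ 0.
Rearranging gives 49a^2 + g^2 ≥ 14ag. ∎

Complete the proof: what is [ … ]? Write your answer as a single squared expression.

49a^2 - 14ag + g^2 is a perfect-square trinomial: the outer terms are (7a)^2 and (g)^2, and the cross term is -2·7a·g.
So 49a^2 - 14ag + g^2 = (7a - g)^2 ≥ 0.

(7a - g)^2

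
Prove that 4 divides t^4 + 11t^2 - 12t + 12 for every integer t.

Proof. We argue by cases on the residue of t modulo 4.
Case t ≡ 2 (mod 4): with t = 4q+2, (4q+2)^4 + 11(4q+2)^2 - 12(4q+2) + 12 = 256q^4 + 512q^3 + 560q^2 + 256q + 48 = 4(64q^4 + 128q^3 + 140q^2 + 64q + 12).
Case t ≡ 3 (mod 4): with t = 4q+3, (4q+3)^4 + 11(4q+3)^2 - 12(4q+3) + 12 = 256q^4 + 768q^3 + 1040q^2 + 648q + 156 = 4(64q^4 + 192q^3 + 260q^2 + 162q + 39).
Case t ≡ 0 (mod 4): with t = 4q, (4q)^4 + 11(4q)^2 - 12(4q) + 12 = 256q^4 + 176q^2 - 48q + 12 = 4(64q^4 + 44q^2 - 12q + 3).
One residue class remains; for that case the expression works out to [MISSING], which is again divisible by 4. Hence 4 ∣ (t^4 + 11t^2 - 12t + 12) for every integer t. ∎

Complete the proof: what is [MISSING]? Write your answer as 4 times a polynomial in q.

4(64q^4 + 64q^3 + 68q^2 + 14q + 3)

Only t ≡ 1 (mod 4) is unaccounted for. Put t = 4q+1:
(4q+1)^4 + 11(4q+1)^2 - 12(4q+1) + 12 expands to 256q^4 + 256q^3 + 272q^2 + 56q + 12,
and factoring out 4 leaves 4(64q^4 + 64q^3 + 68q^2 + 14q + 3).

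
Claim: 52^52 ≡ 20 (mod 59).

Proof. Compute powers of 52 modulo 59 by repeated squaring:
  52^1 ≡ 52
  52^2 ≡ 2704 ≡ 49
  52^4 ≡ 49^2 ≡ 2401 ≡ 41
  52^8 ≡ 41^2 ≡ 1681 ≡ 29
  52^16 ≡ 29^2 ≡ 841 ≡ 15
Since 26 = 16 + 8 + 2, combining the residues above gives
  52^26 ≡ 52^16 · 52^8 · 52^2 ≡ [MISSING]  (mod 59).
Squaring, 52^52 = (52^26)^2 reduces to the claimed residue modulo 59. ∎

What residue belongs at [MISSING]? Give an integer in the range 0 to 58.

Multiply the listed residues: 15 · 29 · 49 = 435 → 21315.
Reducing modulo 59: 21315 = 361·59 + 16, so 52^26 ≡ 16.

16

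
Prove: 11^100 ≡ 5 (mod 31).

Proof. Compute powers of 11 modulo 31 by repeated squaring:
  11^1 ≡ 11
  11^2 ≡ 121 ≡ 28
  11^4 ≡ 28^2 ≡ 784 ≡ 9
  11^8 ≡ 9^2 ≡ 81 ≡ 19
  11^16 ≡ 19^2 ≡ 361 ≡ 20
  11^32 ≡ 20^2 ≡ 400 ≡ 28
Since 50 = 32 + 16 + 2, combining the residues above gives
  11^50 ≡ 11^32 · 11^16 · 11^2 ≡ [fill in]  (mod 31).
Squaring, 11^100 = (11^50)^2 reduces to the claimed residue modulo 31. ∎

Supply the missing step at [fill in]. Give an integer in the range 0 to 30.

25

Multiply the listed residues: 28 · 20 · 28 = 560 → 15680.
Reducing modulo 31: 15680 = 505·31 + 25, so 11^50 ≡ 25.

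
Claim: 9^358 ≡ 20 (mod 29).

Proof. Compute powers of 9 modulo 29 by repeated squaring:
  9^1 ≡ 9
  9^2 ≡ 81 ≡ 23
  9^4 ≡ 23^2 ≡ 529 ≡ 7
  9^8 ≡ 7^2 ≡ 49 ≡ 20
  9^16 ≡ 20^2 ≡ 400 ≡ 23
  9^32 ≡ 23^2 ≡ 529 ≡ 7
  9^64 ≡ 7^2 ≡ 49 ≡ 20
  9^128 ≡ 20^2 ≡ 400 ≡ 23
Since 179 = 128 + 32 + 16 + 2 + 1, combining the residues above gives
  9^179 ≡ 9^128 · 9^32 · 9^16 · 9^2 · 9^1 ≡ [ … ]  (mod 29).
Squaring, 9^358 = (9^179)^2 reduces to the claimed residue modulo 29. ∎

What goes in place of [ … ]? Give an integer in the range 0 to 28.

Multiply the listed residues: 23 · 7 · 23 · 23 · 9 = 161 → 3703 → 85169 → 766521.
Reducing modulo 29: 766521 = 26431·29 + 22, so 9^179 ≡ 22.

22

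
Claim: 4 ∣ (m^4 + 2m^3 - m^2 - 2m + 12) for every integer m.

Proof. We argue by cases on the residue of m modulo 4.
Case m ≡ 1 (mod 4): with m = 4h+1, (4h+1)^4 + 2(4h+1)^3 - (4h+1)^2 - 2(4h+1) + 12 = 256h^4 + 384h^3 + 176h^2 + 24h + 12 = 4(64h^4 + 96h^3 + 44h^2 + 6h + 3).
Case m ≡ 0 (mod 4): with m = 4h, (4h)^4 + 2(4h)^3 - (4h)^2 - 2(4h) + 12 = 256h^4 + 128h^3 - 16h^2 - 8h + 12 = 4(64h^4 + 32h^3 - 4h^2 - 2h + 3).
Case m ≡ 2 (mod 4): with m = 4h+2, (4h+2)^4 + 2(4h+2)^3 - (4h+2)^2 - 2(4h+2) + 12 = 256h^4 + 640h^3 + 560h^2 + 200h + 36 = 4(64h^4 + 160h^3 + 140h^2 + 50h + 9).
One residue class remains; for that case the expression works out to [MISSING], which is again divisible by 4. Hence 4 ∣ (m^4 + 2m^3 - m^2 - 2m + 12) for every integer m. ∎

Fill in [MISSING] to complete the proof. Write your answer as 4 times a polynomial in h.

4(64h^4 + 224h^3 + 284h^2 + 154h + 33)

Only m ≡ 3 (mod 4) is unaccounted for. Put m = 4h+3:
(4h+3)^4 + 2(4h+3)^3 - (4h+3)^2 - 2(4h+3) + 12 expands to 256h^4 + 896h^3 + 1136h^2 + 616h + 132,
and factoring out 4 leaves 4(64h^4 + 224h^3 + 284h^2 + 154h + 33).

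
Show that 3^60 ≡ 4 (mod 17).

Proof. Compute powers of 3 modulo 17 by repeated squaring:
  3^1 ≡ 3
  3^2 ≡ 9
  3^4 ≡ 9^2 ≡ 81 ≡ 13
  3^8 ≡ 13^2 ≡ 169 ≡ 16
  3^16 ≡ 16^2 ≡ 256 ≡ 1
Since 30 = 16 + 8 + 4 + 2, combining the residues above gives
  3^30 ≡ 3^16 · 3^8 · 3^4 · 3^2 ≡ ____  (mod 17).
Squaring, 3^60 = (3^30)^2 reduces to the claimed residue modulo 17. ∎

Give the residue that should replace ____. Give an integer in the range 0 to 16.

2

Multiply the listed residues: 1 · 16 · 13 · 9 = 16 → 208 → 1872.
Reducing modulo 17: 1872 = 110·17 + 2, so 3^30 ≡ 2.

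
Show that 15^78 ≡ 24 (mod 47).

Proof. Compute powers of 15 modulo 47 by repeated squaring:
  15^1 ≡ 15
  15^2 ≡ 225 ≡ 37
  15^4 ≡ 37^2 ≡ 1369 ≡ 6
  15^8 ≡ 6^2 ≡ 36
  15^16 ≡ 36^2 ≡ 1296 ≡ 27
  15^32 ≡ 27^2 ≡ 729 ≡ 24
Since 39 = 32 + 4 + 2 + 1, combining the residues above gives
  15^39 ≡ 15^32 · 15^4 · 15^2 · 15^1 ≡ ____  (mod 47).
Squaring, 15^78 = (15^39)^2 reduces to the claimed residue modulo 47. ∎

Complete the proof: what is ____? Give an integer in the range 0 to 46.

Multiply the listed residues: 24 · 6 · 37 · 15 = 144 → 5328 → 79920.
Reducing modulo 47: 79920 = 1700·47 + 20, so 15^39 ≡ 20.

20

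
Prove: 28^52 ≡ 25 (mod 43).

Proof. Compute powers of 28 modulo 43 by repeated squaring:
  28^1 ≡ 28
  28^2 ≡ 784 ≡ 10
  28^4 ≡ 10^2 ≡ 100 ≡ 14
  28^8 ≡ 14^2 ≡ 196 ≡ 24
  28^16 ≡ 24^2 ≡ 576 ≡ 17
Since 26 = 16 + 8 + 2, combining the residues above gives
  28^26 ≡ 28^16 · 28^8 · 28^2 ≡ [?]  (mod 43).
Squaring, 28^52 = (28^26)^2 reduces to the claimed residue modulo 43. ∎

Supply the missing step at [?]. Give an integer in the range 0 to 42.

38

Multiply the listed residues: 17 · 24 · 10 = 408 → 4080.
Reducing modulo 43: 4080 = 94·43 + 38, so 28^26 ≡ 38.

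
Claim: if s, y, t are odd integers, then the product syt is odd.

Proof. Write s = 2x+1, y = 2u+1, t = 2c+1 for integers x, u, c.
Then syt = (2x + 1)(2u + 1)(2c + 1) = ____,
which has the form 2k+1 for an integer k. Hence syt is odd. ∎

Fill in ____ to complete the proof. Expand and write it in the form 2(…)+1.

2(4cux + 2cu + 2cx + c + 2ux + u + x) + 1

(2x + 1)(2u + 1)(2c + 1) = 8cux + 4cu + 4cx + 2c + 4ux + 2u + 2x + 1
= 2(4cux + 2cu + 2cx + c + 2ux + u + x) + 1.
Since 4cux + 2cu + 2cx + c + 2ux + u + x is an integer, the product is of the form 2k+1 for an integer k.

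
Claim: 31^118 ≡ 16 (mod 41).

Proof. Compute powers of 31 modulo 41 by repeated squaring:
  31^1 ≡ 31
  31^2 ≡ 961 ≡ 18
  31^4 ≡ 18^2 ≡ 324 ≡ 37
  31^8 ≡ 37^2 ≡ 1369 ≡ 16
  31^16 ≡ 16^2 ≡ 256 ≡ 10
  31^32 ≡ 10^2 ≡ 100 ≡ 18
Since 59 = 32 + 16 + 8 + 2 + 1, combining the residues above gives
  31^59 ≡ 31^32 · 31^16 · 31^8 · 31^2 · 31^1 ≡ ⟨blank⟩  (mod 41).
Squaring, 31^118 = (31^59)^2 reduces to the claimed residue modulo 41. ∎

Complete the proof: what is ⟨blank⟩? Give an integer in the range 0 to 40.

Multiply the listed residues: 18 · 10 · 16 · 18 · 31 = 180 → 2880 → 51840 → 1607040.
Reducing modulo 41: 1607040 = 39196·41 + 4, so 31^59 ≡ 4.

4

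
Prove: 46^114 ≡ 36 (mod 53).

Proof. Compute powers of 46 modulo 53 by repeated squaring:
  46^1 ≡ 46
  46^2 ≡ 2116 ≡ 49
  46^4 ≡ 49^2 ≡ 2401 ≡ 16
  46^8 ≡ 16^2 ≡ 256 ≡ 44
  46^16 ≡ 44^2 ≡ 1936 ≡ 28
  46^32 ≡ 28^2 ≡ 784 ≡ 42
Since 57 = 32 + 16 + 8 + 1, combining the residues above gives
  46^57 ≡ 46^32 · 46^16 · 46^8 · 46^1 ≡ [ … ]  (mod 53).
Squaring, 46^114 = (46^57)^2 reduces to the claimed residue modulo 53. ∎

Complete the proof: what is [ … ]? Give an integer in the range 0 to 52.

47

46^32 · 46^16 · 46^8 · 46^1 ≡ 42 · 28 · 44 · 46 = 2380224.
2380224 mod 53 = 47, so 46^57 ≡ 47 (mod 53).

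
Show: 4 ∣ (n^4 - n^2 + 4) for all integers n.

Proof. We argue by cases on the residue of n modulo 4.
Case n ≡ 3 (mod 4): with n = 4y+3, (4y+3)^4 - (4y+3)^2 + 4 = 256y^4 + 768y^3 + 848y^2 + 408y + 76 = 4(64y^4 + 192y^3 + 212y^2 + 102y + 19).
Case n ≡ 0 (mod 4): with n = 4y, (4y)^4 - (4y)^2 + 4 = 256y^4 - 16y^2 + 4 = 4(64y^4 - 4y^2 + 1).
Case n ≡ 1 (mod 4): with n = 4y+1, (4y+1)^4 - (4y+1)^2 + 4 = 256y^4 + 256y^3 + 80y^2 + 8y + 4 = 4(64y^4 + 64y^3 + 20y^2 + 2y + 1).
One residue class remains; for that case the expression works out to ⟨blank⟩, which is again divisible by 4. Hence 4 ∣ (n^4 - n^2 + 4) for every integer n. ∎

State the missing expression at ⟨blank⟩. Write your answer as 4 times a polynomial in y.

4(64y^4 + 128y^3 + 92y^2 + 28y + 4)

Only n ≡ 2 (mod 4) is unaccounted for. Put n = 4y+2:
(4y+2)^4 - (4y+2)^2 + 4 expands to 256y^4 + 512y^3 + 368y^2 + 112y + 16,
and factoring out 4 leaves 4(64y^4 + 128y^3 + 92y^2 + 28y + 4).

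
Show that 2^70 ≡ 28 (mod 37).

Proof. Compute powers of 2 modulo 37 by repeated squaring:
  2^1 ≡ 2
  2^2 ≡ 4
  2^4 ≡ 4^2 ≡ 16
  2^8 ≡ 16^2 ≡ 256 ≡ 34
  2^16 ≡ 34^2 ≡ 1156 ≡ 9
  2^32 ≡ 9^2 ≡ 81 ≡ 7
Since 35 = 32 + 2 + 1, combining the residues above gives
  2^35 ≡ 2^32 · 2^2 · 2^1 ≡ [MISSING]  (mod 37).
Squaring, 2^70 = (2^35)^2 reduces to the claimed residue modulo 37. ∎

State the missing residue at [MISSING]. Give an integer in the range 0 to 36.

Multiply the listed residues: 7 · 4 · 2 = 28 → 56.
Reducing modulo 37: 56 = 1·37 + 19, so 2^35 ≡ 19.

19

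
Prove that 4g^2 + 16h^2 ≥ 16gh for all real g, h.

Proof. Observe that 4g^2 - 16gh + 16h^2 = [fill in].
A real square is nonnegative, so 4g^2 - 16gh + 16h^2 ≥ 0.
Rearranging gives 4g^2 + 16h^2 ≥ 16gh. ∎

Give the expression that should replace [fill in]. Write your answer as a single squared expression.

(2g - 4h)^2

The leading and trailing coefficients are 2^2 and 4^2, and 16 = 2·2·4, so the trinomial is (2g - 4h)^2.
Hence 4g^2 - 16gh + 16h^2 ≥ 0.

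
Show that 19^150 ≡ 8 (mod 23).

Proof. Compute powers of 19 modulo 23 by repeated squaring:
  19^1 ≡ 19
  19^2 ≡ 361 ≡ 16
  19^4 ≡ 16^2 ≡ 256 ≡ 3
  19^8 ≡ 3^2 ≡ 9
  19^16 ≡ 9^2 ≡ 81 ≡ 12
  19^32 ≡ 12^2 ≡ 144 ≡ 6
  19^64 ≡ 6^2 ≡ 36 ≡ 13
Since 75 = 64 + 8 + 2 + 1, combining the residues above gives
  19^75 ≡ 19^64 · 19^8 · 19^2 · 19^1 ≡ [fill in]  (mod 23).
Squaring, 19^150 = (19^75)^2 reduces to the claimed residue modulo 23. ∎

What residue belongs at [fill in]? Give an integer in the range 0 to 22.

10

19^64 · 19^8 · 19^2 · 19^1 ≡ 13 · 9 · 16 · 19 = 35568.
35568 mod 23 = 10, so 19^75 ≡ 10 (mod 23).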